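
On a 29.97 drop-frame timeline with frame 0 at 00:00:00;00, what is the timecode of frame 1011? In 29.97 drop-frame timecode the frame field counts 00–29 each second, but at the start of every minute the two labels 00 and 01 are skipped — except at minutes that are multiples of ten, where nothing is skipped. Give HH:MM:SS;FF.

00:00:33;21

Ten DF minutes hold 17982 frames, so frame 1011 lies in block 0 (frames 0–17981) with 1011 frames into that block.
The block's first minute is 1800 frames and the rest 1798 each; 1011 frames reaches minute 0, so 0 × 18 + 0 × 2 = 0 labels have been skipped so far.
Adding those back, label number 1011 + 0 = 1011 at 30 labels/s is 33 s + 21 f = 0 h 0 min 33 s frame 21, i.e. 00:00:33;21.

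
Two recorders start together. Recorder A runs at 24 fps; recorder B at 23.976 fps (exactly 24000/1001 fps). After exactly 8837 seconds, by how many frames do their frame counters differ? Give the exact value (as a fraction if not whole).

A emits 24 × 8837 = 212088 frames; B emits 24000/1001 × 8837 = 212088000/1001.
Difference = 212088/1001 frames (≈ 211.8761); B is behind A.

212088/1001 frames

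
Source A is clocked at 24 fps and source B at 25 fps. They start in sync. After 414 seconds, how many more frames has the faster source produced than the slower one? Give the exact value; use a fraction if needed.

414 frames

A emits 24 × 414 = 9936 frames; B emits 25 × 414 = 10350.
Difference = 414 frames; B is ahead of A.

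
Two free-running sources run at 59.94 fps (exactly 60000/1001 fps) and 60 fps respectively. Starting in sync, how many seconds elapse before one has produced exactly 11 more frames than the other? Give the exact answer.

11011/60 seconds

The gap grows by |60 − 60000/1001| = 60/1001 frames per second.
Time for a 11-frame gap: 11 ÷ (60/1001) = 11011/60 s.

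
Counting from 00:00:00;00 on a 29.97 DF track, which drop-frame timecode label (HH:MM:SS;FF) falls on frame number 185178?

01:42:58;22

Each 10-minute DF block holds 10 × 60 × 30 − 9 × 2 = 17982 frames. 185178 ÷ 17982 → 10 full blocks, remainder 5358.
Within the partial block the first minute is 1800 frames and each further minute 1798, so 2 further minute boundaries passed. Total skipped labels = 18 × 10 + 2 × 2 = 184.
Non-drop label index = 185178 + 184 = 185362; at 30 labels/s that is 01:42:58:22, i.e. DF 01:42:58;22.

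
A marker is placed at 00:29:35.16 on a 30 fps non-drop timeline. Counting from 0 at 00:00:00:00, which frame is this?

frame 53266

Total seconds to the label: (0 × 3600 + 29 × 60 + 35) = 1775.
Frame index = 1775 × 30 + 16 = 53266.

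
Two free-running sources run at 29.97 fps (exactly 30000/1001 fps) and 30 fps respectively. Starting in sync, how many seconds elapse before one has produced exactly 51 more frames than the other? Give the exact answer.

The gap grows by |30 − 30000/1001| = 30/1001 frames per second.
Time for a 51-frame gap: 51 ÷ (30/1001) = 1701.7 s.

1701.7 seconds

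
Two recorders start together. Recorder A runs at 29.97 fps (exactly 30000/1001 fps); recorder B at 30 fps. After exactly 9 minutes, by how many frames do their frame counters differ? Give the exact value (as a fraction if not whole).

9 min = 540 s.
A emits 30000/1001 × 540 = 16200000/1001 frames; B emits 30 × 540 = 16200.
Difference = 16200/1001 frames (≈ 16.1838); B is ahead of A.

16200/1001 frames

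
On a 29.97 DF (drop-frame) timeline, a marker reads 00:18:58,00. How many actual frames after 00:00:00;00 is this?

34106

Complete 10-minute blocks: 1, each 17982 frames → 17982.
Remaining 8 whole minutes in the current block: 1800 + 7 × 1798 = 14386 frames.
Within the current minute: 58 × 30 + 0 − 2 = 1738 (labels ;00/;01 skipped at this minute). Total = 17982 + 14386 + 1738 = 34106.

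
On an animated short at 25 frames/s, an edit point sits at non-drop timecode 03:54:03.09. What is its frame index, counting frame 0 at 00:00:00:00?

Total seconds to the label: (3 × 3600 + 54 × 60 + 3) = 14043.
Frame index = 14043 × 25 + 9 = 351084.

frame 351084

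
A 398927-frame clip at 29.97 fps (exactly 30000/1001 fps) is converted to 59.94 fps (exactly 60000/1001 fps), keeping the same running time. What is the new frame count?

797854 frames

Target frames = source frames × (target rate / source rate) = 398927 × (60000/1001)/(30000/1001) = 398927 × 2 = 797854.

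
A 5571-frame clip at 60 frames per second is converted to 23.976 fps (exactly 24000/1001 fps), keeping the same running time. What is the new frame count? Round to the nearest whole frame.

2226 frames

Frames at target rate = 5571 × (24000/1001) / (60) = 2228400/1001 ≈ 2226.174.
Nearest whole frame: 2226.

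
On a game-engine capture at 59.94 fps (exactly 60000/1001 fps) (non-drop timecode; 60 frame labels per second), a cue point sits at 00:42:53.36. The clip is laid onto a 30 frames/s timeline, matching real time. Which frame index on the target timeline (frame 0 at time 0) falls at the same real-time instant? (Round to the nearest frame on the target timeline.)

frame 77285

Source frame index: (0×3600 + 42×60 + 53) × 60 + 36 = 154416.
Real time: 154416 / (60000/1001) = 3220217/1250 s.
Target frame: (3220217/1250) × (30) = 9660651/125 ≈ 77285.208 → 77285.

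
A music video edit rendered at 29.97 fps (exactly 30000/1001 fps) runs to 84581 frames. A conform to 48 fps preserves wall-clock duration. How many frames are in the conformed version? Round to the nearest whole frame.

Frames at target rate = 84581 × (48) / (30000/1001) = 84665581/625 ≈ 135464.930.
Nearest whole frame: 135465.

135465 frames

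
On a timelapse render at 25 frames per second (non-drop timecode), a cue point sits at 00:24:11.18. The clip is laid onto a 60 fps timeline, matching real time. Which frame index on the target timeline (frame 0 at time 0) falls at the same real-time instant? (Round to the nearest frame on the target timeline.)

Source frame index: (0×3600 + 24×60 + 11) × 25 + 18 = 36293.
Real time: 36293 / (25) = 36293/25 s.
Target frame: (36293/25) × (60) = 435516/5 ≈ 87103.200 → 87103.

frame 87103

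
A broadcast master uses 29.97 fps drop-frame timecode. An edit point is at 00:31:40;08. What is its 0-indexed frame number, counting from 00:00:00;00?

As if non-drop at 30 labels/s: (0 × 3600 + 31 × 60 + 40) × 30 + 8 = 57008.
Minute boundaries passed: 31; those not divisible by 10: 31 − 3 = 28; dropped labels = 2 × 28 = 56.
Actual frame index = 57008 − 56 = 56952.

56952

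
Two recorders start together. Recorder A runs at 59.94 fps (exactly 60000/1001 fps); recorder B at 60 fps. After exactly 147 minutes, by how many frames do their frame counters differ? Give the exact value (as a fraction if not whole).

147 min = 8820 s.
A emits 60000/1001 × 8820 = 75600000/143 frames; B emits 60 × 8820 = 529200.
Difference = 75600/143 frames (≈ 528.6713); B is ahead of A.

75600/143 frames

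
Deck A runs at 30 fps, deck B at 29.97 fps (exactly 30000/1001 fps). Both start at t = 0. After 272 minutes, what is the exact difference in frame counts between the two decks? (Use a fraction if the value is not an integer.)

272 min = 16320 s.
A emits 30 × 16320 = 489600 frames; B emits 30000/1001 × 16320 = 489600000/1001.
Difference = 489600/1001 frames (≈ 489.1109); B is behind A.

489600/1001 frames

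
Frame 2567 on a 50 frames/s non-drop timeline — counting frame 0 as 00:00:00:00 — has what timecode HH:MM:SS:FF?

2567 ÷ 50 = 51 full seconds, remainder 17 frames.
51 s = 0 h 0 min 51 s.
Timecode: 00:00:51:17.

00:00:51:17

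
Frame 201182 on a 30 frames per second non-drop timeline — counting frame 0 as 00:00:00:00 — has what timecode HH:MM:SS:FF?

01:51:46:02

201182 ÷ 30 = 6706 full seconds, remainder 2 frames.
6706 s = 1 h 51 min 46 s.
Timecode: 01:51:46:02.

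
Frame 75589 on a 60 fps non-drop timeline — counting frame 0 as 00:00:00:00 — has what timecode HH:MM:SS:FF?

00:20:59:49

75589 ÷ 60 = 1259 full seconds, remainder 49 frames.
1259 s = 0 h 20 min 59 s.
Timecode: 00:20:59:49.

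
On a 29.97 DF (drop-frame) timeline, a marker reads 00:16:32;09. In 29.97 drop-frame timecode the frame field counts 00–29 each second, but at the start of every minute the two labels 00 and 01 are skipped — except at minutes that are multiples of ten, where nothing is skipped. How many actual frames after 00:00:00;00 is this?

29739

Complete 10-minute blocks: 1, each 17982 frames → 17982.
Remaining 6 whole minutes in the current block: 1800 + 5 × 1798 = 10790 frames.
Within the current minute: 32 × 30 + 9 − 2 = 967 (labels ;00/;01 skipped at this minute). Total = 17982 + 10790 + 967 = 29739.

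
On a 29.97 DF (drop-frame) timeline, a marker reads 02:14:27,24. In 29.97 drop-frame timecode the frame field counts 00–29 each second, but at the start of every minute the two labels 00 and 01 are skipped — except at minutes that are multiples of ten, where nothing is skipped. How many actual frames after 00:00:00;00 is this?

Complete 10-minute blocks: 13, each 17982 frames → 233766.
Remaining 4 whole minutes in the current block: 1800 + 3 × 1798 = 7194 frames.
Within the current minute: 27 × 30 + 24 − 2 = 832 (labels ;00/;01 skipped at this minute). Total = 233766 + 7194 + 832 = 241792.

241792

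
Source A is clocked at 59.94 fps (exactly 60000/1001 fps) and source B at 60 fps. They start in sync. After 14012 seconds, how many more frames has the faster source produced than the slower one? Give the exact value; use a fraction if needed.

A emits 60000/1001 × 14012 = 840720000/1001 frames; B emits 60 × 14012 = 840720.
Difference = 840720/1001 frames (≈ 839.8801); B is ahead of A.

840720/1001 frames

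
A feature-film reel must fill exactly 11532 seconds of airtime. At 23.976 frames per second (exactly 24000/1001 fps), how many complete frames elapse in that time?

276491 frames

Frames = 11532 × 24000/1001 = 276768000/1001 ≈ 276491.5085.
Complete frames: 276491.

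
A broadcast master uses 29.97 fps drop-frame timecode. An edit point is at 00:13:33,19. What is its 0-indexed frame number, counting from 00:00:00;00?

24385

As if non-drop at 30 labels/s: (0 × 3600 + 13 × 60 + 33) × 30 + 19 = 24409.
Minute boundaries passed: 13; those not divisible by 10: 13 − 1 = 12; dropped labels = 2 × 12 = 24.
Actual frame index = 24409 − 24 = 24385.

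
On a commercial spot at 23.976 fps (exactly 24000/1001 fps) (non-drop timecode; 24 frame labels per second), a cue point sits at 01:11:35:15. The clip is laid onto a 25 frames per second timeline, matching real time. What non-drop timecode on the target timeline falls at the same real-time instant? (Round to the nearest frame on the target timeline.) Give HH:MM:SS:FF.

01:11:39:23

Source frame index: (1×3600 + 11×60 + 35) × 24 + 15 = 103095.
Real time: 103095 / (24000/1001) = 6879873/1600 s.
Target frame: (6879873/1600) × (25) = 6879873/64 ≈ 107498.016 → 107498.
At 25 labels/s: frame 107498 → 01:11:39:23.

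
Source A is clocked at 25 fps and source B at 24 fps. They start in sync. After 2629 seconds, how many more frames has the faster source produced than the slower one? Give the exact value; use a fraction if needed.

A emits 25 × 2629 = 65725 frames; B emits 24 × 2629 = 63096.
Difference = 2629 frames; B is behind A.

2629 frames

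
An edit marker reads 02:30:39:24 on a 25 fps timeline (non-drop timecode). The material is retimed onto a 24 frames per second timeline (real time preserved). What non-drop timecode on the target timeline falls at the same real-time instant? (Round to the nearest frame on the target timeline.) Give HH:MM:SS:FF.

Source frame index: (2×3600 + 30×60 + 39) × 25 + 24 = 225999.
Real time: 225999 / (25) = 225999/25 s.
Target frame: (225999/25) × (24) = 5423976/25 ≈ 216959.040 → 216959.
At 24 labels/s: frame 216959 → 02:30:39:23.

02:30:39:23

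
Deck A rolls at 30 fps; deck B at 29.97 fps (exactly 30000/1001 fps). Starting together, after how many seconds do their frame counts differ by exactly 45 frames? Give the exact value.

The gap grows by |30000/1001 − 30| = 30/1001 frames per second.
Time for a 45-frame gap: 45 ÷ (30/1001) = 1501.5 s.

1501.5 seconds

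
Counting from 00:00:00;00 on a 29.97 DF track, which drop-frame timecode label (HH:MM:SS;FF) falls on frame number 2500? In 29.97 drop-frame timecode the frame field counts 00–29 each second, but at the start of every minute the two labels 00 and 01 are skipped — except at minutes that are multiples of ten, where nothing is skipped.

00:01:23;12

Ten DF minutes hold 17982 frames, so frame 2500 lies in block 0 (frames 0–17981) with 2500 frames into that block.
The block's first minute is 1800 frames and the rest 1798 each; 2500 frames reaches minute 1, so 0 × 18 + 1 × 2 = 2 labels have been skipped so far.
Adding those back, label number 2500 + 2 = 2502 at 30 labels/s is 83 s + 12 f = 0 h 1 min 23 s frame 12, i.e. 00:01:23;12.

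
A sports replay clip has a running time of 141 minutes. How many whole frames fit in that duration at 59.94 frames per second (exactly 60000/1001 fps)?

141 min = 8460 s.
Frames = 8460 × 60000/1001 = 507600000/1001 ≈ 507092.9071.
Complete frames: 507092.

507092 frames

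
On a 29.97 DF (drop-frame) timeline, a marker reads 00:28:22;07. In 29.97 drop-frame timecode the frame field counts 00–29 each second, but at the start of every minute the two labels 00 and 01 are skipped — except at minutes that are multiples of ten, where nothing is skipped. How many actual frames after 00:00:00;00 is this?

As if non-drop at 30 labels/s: (0 × 3600 + 28 × 60 + 22) × 30 + 7 = 51067.
Minute boundaries passed: 28; those not divisible by 10: 28 − 2 = 26; dropped labels = 2 × 26 = 52.
Actual frame index = 51067 − 52 = 51015.

51015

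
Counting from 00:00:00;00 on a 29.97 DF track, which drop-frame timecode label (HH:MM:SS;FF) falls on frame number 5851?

00:03:15;07

Ten DF minutes hold 17982 frames, so frame 5851 lies in block 0 (frames 0–17981) with 5851 frames into that block.
The block's first minute is 1800 frames and the rest 1798 each; 5851 frames reaches minute 3, so 0 × 18 + 3 × 2 = 6 labels have been skipped so far.
Adding those back, label number 5851 + 6 = 5857 at 30 labels/s is 195 s + 7 f = 0 h 3 min 15 s frame 7, i.e. 00:03:15;07.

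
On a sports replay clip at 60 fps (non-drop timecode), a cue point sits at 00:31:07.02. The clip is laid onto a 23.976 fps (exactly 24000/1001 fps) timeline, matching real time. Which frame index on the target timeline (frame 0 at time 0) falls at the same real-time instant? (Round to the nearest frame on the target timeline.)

frame 44764

Source frame index: (0×3600 + 31×60 + 7) × 60 + 2 = 112022.
Real time: 112022 / (60) = 56011/30 s.
Target frame: (56011/30) × (24000/1001) = 44808800/1001 ≈ 44764.036 → 44764.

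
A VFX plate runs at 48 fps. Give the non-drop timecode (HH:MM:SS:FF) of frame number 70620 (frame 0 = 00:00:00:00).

00:24:31:12

70620 ÷ 48 = 1471 full seconds, remainder 12 frames.
1471 s = 0 h 24 min 31 s.
Timecode: 00:24:31:12.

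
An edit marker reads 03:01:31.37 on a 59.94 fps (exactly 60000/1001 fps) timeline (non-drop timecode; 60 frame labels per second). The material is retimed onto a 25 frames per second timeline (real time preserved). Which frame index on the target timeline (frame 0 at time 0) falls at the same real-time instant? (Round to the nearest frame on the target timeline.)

Source frame index: (3×3600 + 1×60 + 31) × 60 + 37 = 653497.
Real time: 653497 / (60000/1001) = 654150497/60000 s.
Target frame: (654150497/60000) × (25) = 654150497/2400 ≈ 272562.707 → 272563.

frame 272563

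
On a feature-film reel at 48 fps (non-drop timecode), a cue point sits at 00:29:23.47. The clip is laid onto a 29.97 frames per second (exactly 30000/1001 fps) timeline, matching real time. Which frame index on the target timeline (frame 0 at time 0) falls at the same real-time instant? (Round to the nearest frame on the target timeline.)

frame 52867

Source frame index: (0×3600 + 29×60 + 23) × 48 + 47 = 84671.
Real time: 84671 / (48) = 84671/48 s.
Target frame: (84671/48) × (30000/1001) = 52919375/1001 ≈ 52866.508 → 52867.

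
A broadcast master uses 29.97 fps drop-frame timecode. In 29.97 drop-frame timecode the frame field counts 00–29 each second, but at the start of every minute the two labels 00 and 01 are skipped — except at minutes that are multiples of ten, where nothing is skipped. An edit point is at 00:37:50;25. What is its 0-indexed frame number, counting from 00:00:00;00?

As if non-drop at 30 labels/s: (0 × 3600 + 37 × 60 + 50) × 30 + 25 = 68125.
Minute boundaries passed: 37; those not divisible by 10: 37 − 3 = 34; dropped labels = 2 × 34 = 68.
Actual frame index = 68125 − 68 = 68057.

68057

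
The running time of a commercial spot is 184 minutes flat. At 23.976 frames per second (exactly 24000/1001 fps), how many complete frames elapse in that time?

264695 frames

184 min = 11040 s.
Frames = 11040 × 24000/1001 = 264960000/1001 ≈ 264695.3047.
Complete frames: 264695.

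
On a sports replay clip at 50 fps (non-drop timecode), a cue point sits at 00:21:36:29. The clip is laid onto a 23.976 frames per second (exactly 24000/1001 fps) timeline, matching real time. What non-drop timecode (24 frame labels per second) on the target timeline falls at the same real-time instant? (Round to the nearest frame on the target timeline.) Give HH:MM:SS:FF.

00:21:35:07

Source frame index: (0×3600 + 21×60 + 36) × 50 + 29 = 64829.
Real time: 64829 / (50) = 64829/50 s.
Target frame: (64829/50) × (24000/1001) = 31117920/1001 ≈ 31086.833 → 31087.
At 24 labels/s: frame 31087 → 00:21:35:07.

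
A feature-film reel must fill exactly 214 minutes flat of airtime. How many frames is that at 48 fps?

616320 frames

214 min = 12840 s.
Frames = 12840 × 48 = 616320.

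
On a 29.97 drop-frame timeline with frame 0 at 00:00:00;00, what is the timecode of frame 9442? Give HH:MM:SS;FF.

Ten DF minutes hold 17982 frames, so frame 9442 lies in block 0 (frames 0–17981) with 9442 frames into that block.
The block's first minute is 1800 frames and the rest 1798 each; 9442 frames reaches minute 5, so 0 × 18 + 5 × 2 = 10 labels have been skipped so far.
Adding those back, label number 9442 + 10 = 9452 at 30 labels/s is 315 s + 2 f = 0 h 5 min 15 s frame 2, i.e. 00:05:15;02.

00:05:15;02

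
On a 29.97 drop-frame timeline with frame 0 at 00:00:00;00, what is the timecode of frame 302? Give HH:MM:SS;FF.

Ten DF minutes hold 17982 frames, so frame 302 lies in block 0 (frames 0–17981) with 302 frames into that block.
The block's first minute is 1800 frames and the rest 1798 each; 302 frames reaches minute 0, so 0 × 18 + 0 × 2 = 0 labels have been skipped so far.
Adding those back, label number 302 + 0 = 302 at 30 labels/s is 10 s + 2 f = 0 h 0 min 10 s frame 2, i.e. 00:00:10;02.

00:00:10;02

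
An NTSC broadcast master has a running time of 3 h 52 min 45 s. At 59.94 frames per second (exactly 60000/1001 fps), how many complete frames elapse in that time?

3 h 52 min 45 s = 13965 s.
Frames = 13965 × 60000/1001 = 119700000/143 ≈ 837062.9371.
Complete frames: 837062.

837062 frames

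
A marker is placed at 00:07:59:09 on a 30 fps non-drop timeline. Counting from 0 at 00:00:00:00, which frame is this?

frame 14379

Total seconds to the label: (0 × 3600 + 7 × 60 + 59) = 479.
Frame index = 479 × 30 + 9 = 14379.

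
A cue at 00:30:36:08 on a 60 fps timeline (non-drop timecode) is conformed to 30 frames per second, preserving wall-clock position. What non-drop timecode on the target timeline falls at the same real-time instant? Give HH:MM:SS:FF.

00:30:36:04

Source frame index: (0×3600 + 30×60 + 36) × 60 + 8 = 110168.
Real time: 110168 / (60) = 27542/15 s.
Target frame: (27542/15) × (30) = 55084.
At 30 labels/s: frame 55084 → 00:30:36:04.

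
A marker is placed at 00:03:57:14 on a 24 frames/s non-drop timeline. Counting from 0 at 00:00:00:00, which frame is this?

Total seconds to the label: (0 × 3600 + 3 × 60 + 57) = 237.
Frame index = 237 × 24 + 14 = 5702.

5702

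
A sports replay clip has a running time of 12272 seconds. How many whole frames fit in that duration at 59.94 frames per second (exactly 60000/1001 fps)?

735584 frames

Frames = 12272 × 60000/1001 = 56640000/77 ≈ 735584.4156.
Complete frames: 735584.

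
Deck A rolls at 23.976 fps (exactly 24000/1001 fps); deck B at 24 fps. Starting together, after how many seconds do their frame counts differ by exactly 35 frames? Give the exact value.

The gap grows by |24 − 24000/1001| = 24/1001 frames per second.
Time for a 35-frame gap: 35 ÷ (24/1001) = 35035/24 s.

35035/24 seconds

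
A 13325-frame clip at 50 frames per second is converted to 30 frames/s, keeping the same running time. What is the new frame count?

7995 frames

Target frames = source frames × (target rate / source rate) = 13325 × (30)/(50) = 13325 × 3/5 = 7995.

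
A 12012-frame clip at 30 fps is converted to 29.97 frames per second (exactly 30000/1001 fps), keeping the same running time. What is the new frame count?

12000 frames

Target frames = source frames × (target rate / source rate) = 12012 × (30000/1001)/(30) = 12012 × 1000/1001 = 12000.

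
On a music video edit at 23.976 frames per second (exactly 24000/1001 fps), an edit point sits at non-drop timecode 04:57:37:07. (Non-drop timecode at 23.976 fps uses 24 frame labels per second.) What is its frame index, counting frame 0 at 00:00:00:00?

frame 428575

Total seconds to the label: (4 × 3600 + 57 × 60 + 37) = 17857.
Frame index = 17857 × 24 + 7 = 428575.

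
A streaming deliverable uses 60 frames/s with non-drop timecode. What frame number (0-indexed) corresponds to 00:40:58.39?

147519

Total seconds to the label: (0 × 3600 + 40 × 60 + 58) = 2458.
Frame index = 2458 × 60 + 39 = 147519.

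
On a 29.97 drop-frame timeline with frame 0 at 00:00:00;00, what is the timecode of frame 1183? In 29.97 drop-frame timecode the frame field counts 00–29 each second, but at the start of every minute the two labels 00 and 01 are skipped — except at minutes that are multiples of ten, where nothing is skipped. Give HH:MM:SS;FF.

00:00:39;13

Each 10-minute DF block holds 10 × 60 × 30 − 9 × 2 = 17982 frames. 1183 ÷ 17982 → 0 full blocks, remainder 1183.
Within the partial block the first minute is 1800 frames and each further minute 1798, so 0 further minute boundaries passed. Total skipped labels = 18 × 0 + 2 × 0 = 0.
Non-drop label index = 1183 + 0 = 1183; at 30 labels/s that is 00:00:39:13, i.e. DF 00:00:39;13.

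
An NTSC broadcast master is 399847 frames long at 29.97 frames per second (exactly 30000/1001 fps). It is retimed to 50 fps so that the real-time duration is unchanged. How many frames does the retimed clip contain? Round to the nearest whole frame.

Frames at target rate = 399847 × (50) / (30000/1001) = 400246847/600 ≈ 667078.078.
Nearest whole frame: 667078.

667078 frames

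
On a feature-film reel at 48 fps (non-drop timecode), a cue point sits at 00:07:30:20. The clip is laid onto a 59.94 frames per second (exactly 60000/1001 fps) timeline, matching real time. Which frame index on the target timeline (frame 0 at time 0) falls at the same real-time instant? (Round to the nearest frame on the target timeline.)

Source frame index: (0×3600 + 7×60 + 30) × 48 + 20 = 21620.
Real time: 21620 / (48) = 5405/12 s.
Target frame: (5405/12) × (60000/1001) = 27025000/1001 ≈ 26998.002 → 26998.

frame 26998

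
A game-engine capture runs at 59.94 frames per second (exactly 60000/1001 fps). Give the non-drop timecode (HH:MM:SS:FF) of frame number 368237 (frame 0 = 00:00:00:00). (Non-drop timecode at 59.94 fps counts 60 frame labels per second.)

368237 ÷ 60 = 6137 full seconds, remainder 17 frames.
6137 s = 1 h 42 min 17 s.
Timecode: 01:42:17:17.

01:42:17:17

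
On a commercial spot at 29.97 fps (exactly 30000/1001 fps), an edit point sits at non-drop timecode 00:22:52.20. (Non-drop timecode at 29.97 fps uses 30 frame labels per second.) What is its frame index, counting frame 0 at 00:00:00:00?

Total seconds to the label: (0 × 3600 + 22 × 60 + 52) = 1372.
Frame index = 1372 × 30 + 20 = 41180.

frame 41180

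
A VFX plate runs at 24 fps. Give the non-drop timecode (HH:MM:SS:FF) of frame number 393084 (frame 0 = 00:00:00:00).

04:32:58:12

393084 ÷ 24 = 16378 full seconds, remainder 12 frames.
16378 s = 4 h 32 min 58 s.
Timecode: 04:32:58:12.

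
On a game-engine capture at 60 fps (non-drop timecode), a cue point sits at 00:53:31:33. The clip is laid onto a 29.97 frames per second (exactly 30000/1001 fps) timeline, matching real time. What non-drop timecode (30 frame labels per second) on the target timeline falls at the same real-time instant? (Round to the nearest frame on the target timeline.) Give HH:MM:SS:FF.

Source frame index: (0×3600 + 53×60 + 31) × 60 + 33 = 192693.
Real time: 192693 / (60) = 64231/20 s.
Target frame: (64231/20) × (30000/1001) = 96346500/1001 ≈ 96250.250 → 96250.
At 30 labels/s: frame 96250 → 00:53:28:10.

00:53:28:10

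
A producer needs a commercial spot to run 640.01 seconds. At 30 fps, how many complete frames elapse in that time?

Frames = 640.01 × 30 = 192003/10 ≈ 19200.3000.
Complete frames: 19200.

19200 frames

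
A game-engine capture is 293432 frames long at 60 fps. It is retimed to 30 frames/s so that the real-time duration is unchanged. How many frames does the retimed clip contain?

146716 frames

Frames at target rate = 293432 × (30) / (60) = 146716.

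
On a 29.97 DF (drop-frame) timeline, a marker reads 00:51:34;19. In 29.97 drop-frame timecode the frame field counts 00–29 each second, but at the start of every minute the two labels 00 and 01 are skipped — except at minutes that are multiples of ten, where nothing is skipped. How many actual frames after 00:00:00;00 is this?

Complete 10-minute blocks: 5, each 17982 frames → 89910.
Remaining 1 whole minute in the current block: 1800 + 0 × 1798 = 1800 frames.
Within the current minute: 34 × 30 + 19 − 2 = 1037 (labels ;00/;01 skipped at this minute). Total = 89910 + 1800 + 1037 = 92747.

92747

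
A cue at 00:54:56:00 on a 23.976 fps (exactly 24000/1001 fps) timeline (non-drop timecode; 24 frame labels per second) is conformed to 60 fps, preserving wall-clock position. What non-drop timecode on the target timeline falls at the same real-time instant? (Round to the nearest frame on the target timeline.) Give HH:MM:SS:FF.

00:54:59:18

Source frame index: (0×3600 + 54×60 + 56) × 24 + 0 = 79104.
Real time: 79104 / (24000/1001) = 412412/125 s.
Target frame: (412412/125) × (60) = 4948944/25 ≈ 197957.760 → 197958.
At 60 labels/s: frame 197958 → 00:54:59:18.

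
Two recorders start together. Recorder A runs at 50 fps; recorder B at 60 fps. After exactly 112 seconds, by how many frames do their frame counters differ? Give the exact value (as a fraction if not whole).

A emits 50 × 112 = 5600 frames; B emits 60 × 112 = 6720.
Difference = 1120 frames; B is ahead of A.

1120 frames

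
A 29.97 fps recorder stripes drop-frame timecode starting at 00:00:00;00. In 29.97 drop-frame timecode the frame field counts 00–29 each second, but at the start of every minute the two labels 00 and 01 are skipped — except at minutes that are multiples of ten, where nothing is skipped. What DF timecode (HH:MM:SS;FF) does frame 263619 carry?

Each 10-minute DF block holds 10 × 60 × 30 − 9 × 2 = 17982 frames. 263619 ÷ 17982 → 14 full blocks, remainder 11871.
Within the partial block the first minute is 1800 frames and each further minute 1798, so 6 further minute boundaries passed. Total skipped labels = 18 × 14 + 2 × 6 = 264.
Non-drop label index = 263619 + 264 = 263883; at 30 labels/s that is 02:26:36:03, i.e. DF 02:26:36;03.

02:26:36;03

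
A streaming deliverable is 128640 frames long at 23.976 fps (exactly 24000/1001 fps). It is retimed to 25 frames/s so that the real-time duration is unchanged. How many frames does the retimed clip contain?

Target frames = source frames × (target rate / source rate) = 128640 × (25)/(24000/1001) = 128640 × 1001/960 = 134134.

134134 frames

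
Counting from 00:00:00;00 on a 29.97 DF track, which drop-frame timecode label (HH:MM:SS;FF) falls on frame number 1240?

00:00:41;10

Each 10-minute DF block holds 10 × 60 × 30 − 9 × 2 = 17982 frames. 1240 ÷ 17982 → 0 full blocks, remainder 1240.
Within the partial block the first minute is 1800 frames and each further minute 1798, so 0 further minute boundaries passed. Total skipped labels = 18 × 0 + 2 × 0 = 0.
Non-drop label index = 1240 + 0 = 1240; at 30 labels/s that is 00:00:41:10, i.e. DF 00:00:41;10.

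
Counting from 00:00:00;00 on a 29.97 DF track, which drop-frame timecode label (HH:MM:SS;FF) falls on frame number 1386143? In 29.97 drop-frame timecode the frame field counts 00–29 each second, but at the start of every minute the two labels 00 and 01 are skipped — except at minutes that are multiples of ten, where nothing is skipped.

Each 10-minute DF block holds 10 × 60 × 30 − 9 × 2 = 17982 frames. 1386143 ÷ 17982 → 77 full blocks, remainder 1529.
Within the partial block the first minute is 1800 frames and each further minute 1798, so 0 further minute boundaries passed. Total skipped labels = 18 × 77 + 2 × 0 = 1386.
Non-drop label index = 1386143 + 1386 = 1387529; at 30 labels/s that is 12:50:50:29, i.e. DF 12:50:50;29.

12:50:50;29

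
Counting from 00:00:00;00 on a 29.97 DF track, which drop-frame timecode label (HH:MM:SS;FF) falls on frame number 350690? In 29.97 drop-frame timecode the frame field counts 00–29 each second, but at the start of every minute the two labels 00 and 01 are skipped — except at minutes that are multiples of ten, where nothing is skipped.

Each 10-minute DF block holds 10 × 60 × 30 − 9 × 2 = 17982 frames. 350690 ÷ 17982 → 19 full blocks, remainder 9032.
Within the partial block the first minute is 1800 frames and each further minute 1798, so 5 further minute boundaries passed. Total skipped labels = 18 × 19 + 2 × 5 = 352.
Non-drop label index = 350690 + 352 = 351042; at 30 labels/s that is 03:15:01:12, i.e. DF 03:15:01;12.

03:15:01;12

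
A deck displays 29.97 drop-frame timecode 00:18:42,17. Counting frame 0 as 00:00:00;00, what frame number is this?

As if non-drop at 30 labels/s: (0 × 3600 + 18 × 60 + 42) × 30 + 17 = 33677.
Minute boundaries passed: 18; those not divisible by 10: 18 − 1 = 17; dropped labels = 2 × 17 = 34.
Actual frame index = 33677 − 34 = 33643.

33643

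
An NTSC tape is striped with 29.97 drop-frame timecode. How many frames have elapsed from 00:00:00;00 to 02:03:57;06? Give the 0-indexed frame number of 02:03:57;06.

As if non-drop at 30 labels/s: (2 × 3600 + 3 × 60 + 57) × 30 + 6 = 223116.
Minute boundaries passed: 123; those not divisible by 10: 123 − 12 = 111; dropped labels = 2 × 111 = 222.
Actual frame index = 223116 − 222 = 222894.

222894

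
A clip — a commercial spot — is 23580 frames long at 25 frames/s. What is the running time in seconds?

943.2 seconds

Running time = 23580 / (25) = 943.2 s.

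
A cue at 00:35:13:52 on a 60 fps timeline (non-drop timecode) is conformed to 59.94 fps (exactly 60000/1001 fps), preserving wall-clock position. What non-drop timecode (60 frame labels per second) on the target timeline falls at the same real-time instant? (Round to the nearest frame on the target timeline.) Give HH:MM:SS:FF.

Source frame index: (0×3600 + 35×60 + 13) × 60 + 52 = 126832.
Real time: 126832 / (60) = 31708/15 s.
Target frame: (31708/15) × (60000/1001) = 126832000/1001 ≈ 126705.295 → 126705.
At 60 labels/s: frame 126705 → 00:35:11:45.

00:35:11:45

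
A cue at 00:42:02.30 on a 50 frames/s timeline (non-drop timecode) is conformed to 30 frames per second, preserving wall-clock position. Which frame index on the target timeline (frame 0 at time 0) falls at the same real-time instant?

frame 75678

Source frame index: (0×3600 + 42×60 + 2) × 50 + 30 = 126130.
Real time: 126130 / (50) = 12613/5 s.
Target frame: (12613/5) × (30) = 75678.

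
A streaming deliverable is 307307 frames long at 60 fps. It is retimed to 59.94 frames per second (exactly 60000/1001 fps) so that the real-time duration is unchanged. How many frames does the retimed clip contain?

307000 frames

Target frames = source frames × (target rate / source rate) = 307307 × (60000/1001)/(60) = 307307 × 1000/1001 = 307000.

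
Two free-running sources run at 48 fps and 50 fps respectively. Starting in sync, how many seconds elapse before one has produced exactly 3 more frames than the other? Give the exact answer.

The gap grows by |50 − 48| = 2 frames per second.
Time for a 3-frame gap: 3 ÷ (2) = 1.5 s.

1.5 seconds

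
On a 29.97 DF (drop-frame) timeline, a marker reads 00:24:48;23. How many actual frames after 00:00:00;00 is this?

44619

As if non-drop at 30 labels/s: (0 × 3600 + 24 × 60 + 48) × 30 + 23 = 44663.
Minute boundaries passed: 24; those not divisible by 10: 24 − 2 = 22; dropped labels = 2 × 22 = 44.
Actual frame index = 44663 − 44 = 44619.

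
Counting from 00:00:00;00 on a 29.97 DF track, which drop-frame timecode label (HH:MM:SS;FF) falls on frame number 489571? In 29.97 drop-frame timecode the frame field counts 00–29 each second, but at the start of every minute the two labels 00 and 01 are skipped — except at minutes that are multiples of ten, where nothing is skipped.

Ten DF minutes hold 17982 frames, so frame 489571 lies in block 27 (frames 485514–503495) with 4057 frames into that block.
The block's first minute is 1800 frames and the rest 1798 each; 4057 frames reaches minute 2, so 27 × 18 + 2 × 2 = 490 labels have been skipped so far.
Adding those back, label number 489571 + 490 = 490061 at 30 labels/s is 16335 s + 11 f = 4 h 32 min 15 s frame 11, i.e. 04:32:15;11.

04:32:15;11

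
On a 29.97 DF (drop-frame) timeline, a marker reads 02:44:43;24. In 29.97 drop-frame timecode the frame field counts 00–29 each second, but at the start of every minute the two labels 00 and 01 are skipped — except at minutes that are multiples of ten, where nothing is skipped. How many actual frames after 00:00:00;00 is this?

Complete 10-minute blocks: 16, each 17982 frames → 287712.
Remaining 4 whole minutes in the current block: 1800 + 3 × 1798 = 7194 frames.
Within the current minute: 43 × 30 + 24 − 2 = 1312 (labels ;00/;01 skipped at this minute). Total = 287712 + 7194 + 1312 = 296218.

296218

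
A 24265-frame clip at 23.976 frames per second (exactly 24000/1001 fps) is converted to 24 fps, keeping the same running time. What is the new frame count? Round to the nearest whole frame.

24289 frames

Frames at target rate = 24265 × (24) / (24000/1001) = 4857853/200 ≈ 24289.265.
Nearest whole frame: 24289.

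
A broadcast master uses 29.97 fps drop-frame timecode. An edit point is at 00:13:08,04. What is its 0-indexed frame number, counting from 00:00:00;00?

Complete 10-minute blocks: 1, each 17982 frames → 17982.
Remaining 3 whole minutes in the current block: 1800 + 2 × 1798 = 5396 frames.
Within the current minute: 8 × 30 + 4 − 2 = 242 (labels ;00/;01 skipped at this minute). Total = 17982 + 5396 + 242 = 23620.

23620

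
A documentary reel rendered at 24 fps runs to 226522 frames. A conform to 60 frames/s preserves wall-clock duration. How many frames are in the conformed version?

Target frames = source frames × (target rate / source rate) = 226522 × (60)/(24) = 226522 × 5/2 = 566305.

566305 frames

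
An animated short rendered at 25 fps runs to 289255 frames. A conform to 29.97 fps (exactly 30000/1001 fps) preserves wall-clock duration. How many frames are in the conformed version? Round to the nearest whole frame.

Frames at target rate = 289255 × (30000/1001) / (25) = 347106000/1001 ≈ 346759.241.
Nearest whole frame: 346759.

346759 frames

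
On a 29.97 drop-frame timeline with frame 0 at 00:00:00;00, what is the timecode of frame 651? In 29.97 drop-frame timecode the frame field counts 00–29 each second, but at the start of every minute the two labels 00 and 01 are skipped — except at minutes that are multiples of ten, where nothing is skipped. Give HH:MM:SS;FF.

00:00:21;21

Ten DF minutes hold 17982 frames, so frame 651 lies in block 0 (frames 0–17981) with 651 frames into that block.
The block's first minute is 1800 frames and the rest 1798 each; 651 frames reaches minute 0, so 0 × 18 + 0 × 2 = 0 labels have been skipped so far.
Adding those back, label number 651 + 0 = 651 at 30 labels/s is 21 s + 21 f = 0 h 0 min 21 s frame 21, i.e. 00:00:21;21.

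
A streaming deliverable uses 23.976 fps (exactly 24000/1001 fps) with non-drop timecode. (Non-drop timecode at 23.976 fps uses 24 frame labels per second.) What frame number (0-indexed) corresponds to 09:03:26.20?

Total seconds to the label: (9 × 3600 + 3 × 60 + 26) = 32606.
Frame index = 32606 × 24 + 20 = 782564.

frame 782564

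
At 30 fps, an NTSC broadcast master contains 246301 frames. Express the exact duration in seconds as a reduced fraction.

246301/30 seconds

Running time = 246301 ÷ (30) = 246301 × 1/30 = 246301/30 s.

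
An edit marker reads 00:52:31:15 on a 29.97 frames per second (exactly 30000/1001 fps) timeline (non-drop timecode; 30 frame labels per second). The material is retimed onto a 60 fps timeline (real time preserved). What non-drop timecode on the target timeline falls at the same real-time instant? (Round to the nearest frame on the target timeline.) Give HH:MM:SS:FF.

00:52:34:39

Source frame index: (0×3600 + 52×60 + 31) × 30 + 15 = 94545.
Real time: 94545 / (30000/1001) = 6309303/2000 s.
Target frame: (6309303/2000) × (60) = 18927909/100 ≈ 189279.090 → 189279.
At 60 labels/s: frame 189279 → 00:52:34:39.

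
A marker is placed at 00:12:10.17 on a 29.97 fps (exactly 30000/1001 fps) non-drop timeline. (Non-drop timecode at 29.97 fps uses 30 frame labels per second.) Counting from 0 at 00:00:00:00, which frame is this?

Total seconds to the label: (0 × 3600 + 12 × 60 + 10) = 730.
Frame index = 730 × 30 + 17 = 21917.

frame 21917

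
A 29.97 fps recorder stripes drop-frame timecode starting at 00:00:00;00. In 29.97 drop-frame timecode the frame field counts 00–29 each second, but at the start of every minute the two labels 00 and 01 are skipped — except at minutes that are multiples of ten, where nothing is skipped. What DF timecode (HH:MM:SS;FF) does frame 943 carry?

00:00:31;13

Ten DF minutes hold 17982 frames, so frame 943 lies in block 0 (frames 0–17981) with 943 frames into that block.
The block's first minute is 1800 frames and the rest 1798 each; 943 frames reaches minute 0, so 0 × 18 + 0 × 2 = 0 labels have been skipped so far.
Adding those back, label number 943 + 0 = 943 at 30 labels/s is 31 s + 13 f = 0 h 0 min 31 s frame 13, i.e. 00:00:31;13.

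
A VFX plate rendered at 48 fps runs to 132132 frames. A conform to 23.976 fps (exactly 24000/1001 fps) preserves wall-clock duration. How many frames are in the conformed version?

Target frames = source frames × (target rate / source rate) = 132132 × (24000/1001)/(48) = 132132 × 500/1001 = 66000.

66000 frames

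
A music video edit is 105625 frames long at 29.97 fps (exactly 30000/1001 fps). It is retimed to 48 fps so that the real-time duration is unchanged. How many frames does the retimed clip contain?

169169 frames

Target frames = source frames × (target rate / source rate) = 105625 × (48)/(30000/1001) = 105625 × 1001/625 = 169169.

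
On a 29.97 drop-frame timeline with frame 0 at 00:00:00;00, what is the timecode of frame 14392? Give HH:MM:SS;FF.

Each 10-minute DF block holds 10 × 60 × 30 − 9 × 2 = 17982 frames. 14392 ÷ 17982 → 0 full blocks, remainder 14392.
Within the partial block the first minute is 1800 frames and each further minute 1798, so 8 further minute boundaries passed. Total skipped labels = 18 × 0 + 2 × 8 = 16.
Non-drop label index = 14392 + 16 = 14408; at 30 labels/s that is 00:08:00:08, i.e. DF 00:08:00;08.

00:08:00;08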